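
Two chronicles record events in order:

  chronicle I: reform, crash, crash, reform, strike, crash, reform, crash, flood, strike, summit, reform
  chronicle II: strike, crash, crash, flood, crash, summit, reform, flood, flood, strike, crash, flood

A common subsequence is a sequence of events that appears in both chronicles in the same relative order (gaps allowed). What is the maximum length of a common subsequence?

Taking crash [2,3] → crash [3,5] → reform [4,7] → strike [5,10] → crash [8,11] → flood [9,12] gives a common subsequence of length 6, and the DP table's final entry dp[12][12] is also 6, so no common subsequence is longer.

6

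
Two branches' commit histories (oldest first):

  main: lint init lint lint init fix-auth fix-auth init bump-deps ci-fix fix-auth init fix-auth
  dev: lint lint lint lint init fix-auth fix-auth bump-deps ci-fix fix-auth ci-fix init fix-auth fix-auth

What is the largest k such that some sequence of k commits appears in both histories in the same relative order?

11

Taking lint (main #1, dev #2) → lint (main #3, dev #3) → lint (main #4, dev #4) → init (main #5, dev #5) → fix-auth (main #6, dev #6) → fix-auth (main #7, dev #7) → bump-deps (main #9, dev #8) → ci-fix (main #10, dev #9) → fix-auth (main #11, dev #10) → init (main #12, dev #12) → fix-auth (main #13, dev #14) gives a common subsequence of length 11. The LCS DP gives dp[13][14] = 11, so this is optimal.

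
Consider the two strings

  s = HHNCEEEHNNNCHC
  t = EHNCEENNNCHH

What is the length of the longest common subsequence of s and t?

One common subsequence of length 10: H (s #2, t #2) → N (s #3, t #3) → C (s #4, t #4) → E (s #6, t #5) → E (s #7, t #6) → N (s #9, t #7) → N (s #10, t #8) → N (s #11, t #9) → C (s #12, t #10) → H (s #13, t #12). The LCS DP gives dp[14][12] = 10, so this is optimal.

10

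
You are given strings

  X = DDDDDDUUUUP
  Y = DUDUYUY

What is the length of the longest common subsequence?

4

Let dp[i][j] be the LCS length of the first i characters of X and the first j characters of Y. dp[i][j] = dp[i-1][j-1]+1 when the i-th and j-th characters match, else max(dp[i-1][j], dp[i][j-1]).
    ·  D  U  D  U  Y  U  Y
 ·  0  0  0  0  0  0  0  0
 D  0  1  1  1  1  1  1  1
 D  0  1  1  2  2  2  2  2
 D  0  1  1  2  2  2  2  2
 D  0  1  1  2  2  2  2  2
 D  0  1  1  2  2  2  2  2
 D  0  1  1  2  2  2  2  2
 U  0  1  2  2  3  3  3  3
 U  0  1  2  2  3  3  4  4
 U  0  1  2  2  3  3  4  4
 U  0  1  2  2  3  3  4  4
 P  0  1  2  2  3  3  4  4
dp[11][7] = 4. One LCS (by backtracking along matches): DDUU.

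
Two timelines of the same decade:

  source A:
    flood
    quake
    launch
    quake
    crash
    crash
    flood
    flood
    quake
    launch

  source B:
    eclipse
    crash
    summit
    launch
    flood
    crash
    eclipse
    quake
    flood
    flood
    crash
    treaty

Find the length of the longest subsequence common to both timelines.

4

Taking flood at source A[1]=source B[5], quake at source A[4]=source B[8], flood at source A[7]=source B[9], flood at source A[8]=source B[10] gives a common subsequence of length 4. Since dp[10][12] = 4, nothing longer is possible.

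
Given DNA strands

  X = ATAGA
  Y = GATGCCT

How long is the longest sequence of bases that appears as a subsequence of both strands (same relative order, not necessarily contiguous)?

3

Let dp[i][j] be the LCS length of the first i bases of X and the first j bases of Y. dp[i][j] = dp[i-1][j-1]+1 when the i-th and j-th bases match, else max(dp[i-1][j], dp[i][j-1]).
    ·  G  A  T  G  C  C  T
 ·  0  0  0  0  0  0  0  0
 A  0  0  1  1  1  1  1  1
 T  0  0  1  2  2  2  2  2
 A  0  0  1  2  2  2  2  2
 G  0  1  1  2  3  3  3  3
 A  0  1  2  2  3  3  3  3
dp[5][7] = 3. One LCS (by backtracking along matches): ATG.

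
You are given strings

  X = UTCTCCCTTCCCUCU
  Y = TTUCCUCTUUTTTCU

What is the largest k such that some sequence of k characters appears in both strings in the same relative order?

Match T (X #2, Y #1), T (X #4, Y #2), C (X #5, Y #4), C (X #6, Y #5), C (X #7, Y #7), T (X #8, Y #12), T (X #9, Y #13), C (X #14, Y #14), U (X #15, Y #15) — 9 characters in the same relative order in both, and the DP table's final entry dp[15][15] is also 9, so no common subsequence is longer.

9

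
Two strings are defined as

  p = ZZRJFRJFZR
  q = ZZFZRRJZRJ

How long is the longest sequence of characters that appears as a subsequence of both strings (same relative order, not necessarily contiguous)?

One common subsequence of length 7: Z (p #1, q #2) → Z (p #2, q #4) → R (p #3, q #5) → R (p #6, q #6) → J (p #7, q #7) → Z (p #9, q #8) → R (p #10, q #9). dp[10][10] = 7 confirms this is the maximum.

7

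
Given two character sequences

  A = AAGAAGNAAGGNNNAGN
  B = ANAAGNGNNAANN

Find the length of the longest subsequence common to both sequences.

One common subsequence of length 10: A (A #1, B #1); then A (A #4, B #3); then A (A #5, B #4); then G (A #6, B #5); then N (A #7, B #6); then G (A #11, B #7); then N (A #12, B #8); then N (A #13, B #9); then N (A #14, B #12); then N (A #17, B #13). dp[17][13] = 10 confirms this is the maximum.

10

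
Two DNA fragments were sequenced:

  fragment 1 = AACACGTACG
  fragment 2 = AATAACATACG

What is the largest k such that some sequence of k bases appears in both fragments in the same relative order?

8

One common subsequence of length 8: A (fragment 1 #1, fragment 2 #4); then A (fragment 1 #2, fragment 2 #5); then C (fragment 1 #3, fragment 2 #6); then A (fragment 1 #4, fragment 2 #7); then T (fragment 1 #7, fragment 2 #8); then A (fragment 1 #8, fragment 2 #9); then C (fragment 1 #9, fragment 2 #10); then G (fragment 1 #10, fragment 2 #11). The LCS DP gives dp[10][11] = 8, so this is optimal.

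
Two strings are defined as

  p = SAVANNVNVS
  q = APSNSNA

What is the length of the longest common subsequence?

Let dp[i][j] be the LCS length of the first i characters of p and the first j characters of q. dp[i][j] = dp[i-1][j-1]+1 when the i-th and j-th characters match, else max(dp[i-1][j], dp[i][j-1]).
    ·  A  P  S  N  S  N  A
 ·  0  0  0  0  0  0  0  0
 S  0  0  0  1  1  1  1  1
 A  0  1  1  1  1  1  1  2
 V  0  1  1  1  1  1  1  2
 A  0  1  1  1  1  1  1  2
 N  0  1  1  1  2  2  2  2
 N  0  1  1  1  2  2  3  3
 V  0  1  1  1  2  2  3  3
 N  0  1  1  1  2  2  3  3
 V  0  1  1  1  2  2  3  3
 S  0  1  1  2  2  3  3  3
dp[10][7] = 3. One LCS (by backtracking along matches): SNN.

3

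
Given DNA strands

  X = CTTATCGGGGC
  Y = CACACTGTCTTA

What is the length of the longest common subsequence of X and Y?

One common subsequence of length 5: C [1,3], A [4,4], T [5,6], G [7,7], C [11,9]. Since dp[11][12] = 5, nothing longer is possible.

5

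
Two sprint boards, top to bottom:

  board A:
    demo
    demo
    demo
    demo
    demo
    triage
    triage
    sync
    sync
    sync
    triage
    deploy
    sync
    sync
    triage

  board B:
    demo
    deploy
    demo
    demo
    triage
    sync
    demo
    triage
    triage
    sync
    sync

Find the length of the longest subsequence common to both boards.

Pick demo at board A[1]=board B[1] → demo at board A[2]=board B[3] → demo at board A[3]=board B[4] → demo at board A[5]=board B[7] → triage at board A[7]=board B[8] → triage at board A[11]=board B[9] → sync at board A[13]=board B[10] → sync at board A[14]=board B[11]; all 8 tasks appear in both, in order. dp[15][11] = 8 confirms this is the maximum.

8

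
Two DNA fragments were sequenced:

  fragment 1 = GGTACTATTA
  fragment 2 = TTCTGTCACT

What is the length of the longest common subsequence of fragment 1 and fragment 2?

Match G (fragment 1 #2, fragment 2 #5), T (fragment 1 #3, fragment 2 #6), A (fragment 1 #4, fragment 2 #8), C (fragment 1 #5, fragment 2 #9), T (fragment 1 #9, fragment 2 #10) — 5 bases in the same relative order in both, and the DP table's final entry dp[10][10] is also 5, so no common subsequence is longer.

5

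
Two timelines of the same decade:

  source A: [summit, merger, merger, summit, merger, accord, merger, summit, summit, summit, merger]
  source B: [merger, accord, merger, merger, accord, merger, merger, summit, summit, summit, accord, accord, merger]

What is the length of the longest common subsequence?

Match merger at source A[2]=source B[1], merger at source A[3]=source B[3], merger at source A[5]=source B[4], accord at source A[6]=source B[5], merger at source A[7]=source B[7], summit at source A[8]=source B[8], summit at source A[9]=source B[9], summit at source A[10]=source B[10], merger at source A[11]=source B[13] — 9 events in the same relative order in both. dp[11][13] = 9 confirms this is the maximum.

9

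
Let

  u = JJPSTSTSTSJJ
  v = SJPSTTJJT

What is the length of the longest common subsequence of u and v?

Let dp[i][j] be the LCS length of the first i characters of u and the first j characters of v. dp[i][j] = dp[i-1][j-1]+1 when the i-th and j-th characters match, else max(dp[i-1][j], dp[i][j-1]).
    ·  S  J  P  S  T  T  J  J  T
 ·  0  0  0  0  0  0  0  0  0  0
 J  0  0  1  1  1  1  1  1  1  1
 J  0  0  1  1  1  1  1  2  2  2
 P  0  0  1  2  2  2  2  2  2  2
 S  0  1  1  2  3  3  3  3  3  3
 T  0  1  1  2  3  4  4  4  4  4
 S  0  1  1  2  3  4  4  4  4  4
 T  0  1  1  2  3  4  5  5  5  5
 S  0  1  1  2  3  4  5  5  5  5
 T  0  1  1  2  3  4  5  5  5  6
 S  0  1  1  2  3  4  5  5  5  6
 J  0  1  2  2  3  4  5  6  6  6
 J  0  1  2  2  3  4  5  6  7  7
dp[12][9] = 7. One LCS (by backtracking along matches): JPSTTJJ.

7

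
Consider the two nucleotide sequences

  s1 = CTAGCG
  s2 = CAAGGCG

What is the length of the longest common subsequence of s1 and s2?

Let dp[i][j] be the LCS length of the first i bases of s1 and the first j bases of s2. dp[i][j] = dp[i-1][j-1]+1 when the i-th and j-th bases match, else max(dp[i-1][j], dp[i][j-1]).
    ·  C  A  A  G  G  C  G
 ·  0  0  0  0  0  0  0  0
 C  0  1  1  1  1  1  1  1
 T  0  1  1  1  1  1  1  1
 A  0  1  2  2  2  2  2  2
 G  0  1  2  2  3  3  3  3
 C  0  1  2  2  3  3  4  4
 G  0  1  2  2  3  4  4  5
dp[6][7] = 5. One LCS (by backtracking along matches): CAGCG.

5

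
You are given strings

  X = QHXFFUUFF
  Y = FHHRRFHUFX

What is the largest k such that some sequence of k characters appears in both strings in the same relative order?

4

Match H (X #2, Y #3); then F (X #4, Y #6); then U (X #7, Y #8); then F (X #8, Y #9) — 4 characters in the same relative order in both, and the DP table's final entry dp[9][10] is also 4, so no common subsequence is longer.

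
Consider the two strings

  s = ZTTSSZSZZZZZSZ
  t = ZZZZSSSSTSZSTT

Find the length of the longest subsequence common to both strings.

One common subsequence of length 6: Z [1,4], then S [4,7], then S [5,8], then S [7,10], then Z [12,11], then S [13,12]. The LCS DP gives dp[14][14] = 6, so this is optimal.

6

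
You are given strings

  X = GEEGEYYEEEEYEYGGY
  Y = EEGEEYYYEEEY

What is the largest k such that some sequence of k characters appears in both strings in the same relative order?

Taking E (X #2, Y #1); then E (X #3, Y #2); then G (X #4, Y #3); then E (X #5, Y #5); then Y (X #6, Y #7); then Y (X #7, Y #8); then E (X #10, Y #9); then E (X #11, Y #10); then E (X #13, Y #11); then Y (X #17, Y #12) gives a common subsequence of length 10. Since dp[17][12] = 10, nothing longer is possible.

10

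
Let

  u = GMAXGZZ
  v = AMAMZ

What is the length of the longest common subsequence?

Taking M [2,2], A [3,3], Z [7,5] gives a common subsequence of length 3. Since dp[7][5] = 3, nothing longer is possible.

3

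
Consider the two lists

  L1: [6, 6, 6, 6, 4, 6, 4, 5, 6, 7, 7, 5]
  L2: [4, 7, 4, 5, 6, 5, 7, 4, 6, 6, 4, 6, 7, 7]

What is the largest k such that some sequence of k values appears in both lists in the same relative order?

7

One common subsequence of length 7: 6 (L1 #1, L2 #5) → 6 (L1 #4, L2 #9) → 6 (L1 #6, L2 #10) → 4 (L1 #7, L2 #11) → 6 (L1 #9, L2 #12) → 7 (L1 #10, L2 #13) → 7 (L1 #11, L2 #14). Since dp[12][14] = 7, nothing longer is possible.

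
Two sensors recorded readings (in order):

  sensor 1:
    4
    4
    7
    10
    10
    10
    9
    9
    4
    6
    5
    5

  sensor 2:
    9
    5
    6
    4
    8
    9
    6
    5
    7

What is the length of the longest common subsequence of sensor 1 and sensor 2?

Match 4 at sensor 1[1]=sensor 2[4] → 9 at sensor 1[8]=sensor 2[6] → 6 at sensor 1[10]=sensor 2[7] → 5 at sensor 1[11]=sensor 2[8] — 4 values in the same relative order in both, and the DP table's final entry dp[12][9] is also 4, so no common subsequence is longer.

4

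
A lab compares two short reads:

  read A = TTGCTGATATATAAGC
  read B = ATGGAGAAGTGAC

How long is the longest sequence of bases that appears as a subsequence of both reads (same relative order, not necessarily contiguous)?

Taking T at read A[2]=read B[2], then G at read A[3]=read B[3], then G at read A[6]=read B[4], then A at read A[7]=read B[5], then A at read A[9]=read B[7], then A at read A[11]=read B[8], then T at read A[12]=read B[10], then A at read A[14]=read B[12], then C at read A[16]=read B[13] gives a common subsequence of length 9, and the DP table's final entry dp[16][13] is also 9, so no common subsequence is longer.

9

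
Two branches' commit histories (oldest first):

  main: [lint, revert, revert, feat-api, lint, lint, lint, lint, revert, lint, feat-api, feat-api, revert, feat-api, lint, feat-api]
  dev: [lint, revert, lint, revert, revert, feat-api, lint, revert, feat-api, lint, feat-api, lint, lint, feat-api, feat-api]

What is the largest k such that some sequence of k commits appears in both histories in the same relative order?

10

Taking lint at main[1]=dev[3], revert at main[2]=dev[4], revert at main[3]=dev[5], feat-api at main[4]=dev[6], lint at main[5]=dev[7], lint at main[6]=dev[10], lint at main[8]=dev[12], lint at main[10]=dev[13], feat-api at main[14]=dev[14], feat-api at main[16]=dev[15] gives a common subsequence of length 10. dp[16][15] = 10 confirms this is the maximum.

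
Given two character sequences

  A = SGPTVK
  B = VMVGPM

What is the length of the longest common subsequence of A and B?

2

Pick G [2,4], then P [3,5]; all 2 characters appear in both, in order. The LCS DP gives dp[6][6] = 2, so this is optimal.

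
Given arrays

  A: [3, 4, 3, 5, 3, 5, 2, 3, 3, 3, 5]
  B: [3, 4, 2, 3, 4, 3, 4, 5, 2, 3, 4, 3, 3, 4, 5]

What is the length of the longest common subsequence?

10

Pick 3 [1,1]; then 4 [2,2]; then 3 [3,4]; then 3 [5,6]; then 5 [6,8]; then 2 [7,9]; then 3 [8,10]; then 3 [9,12]; then 3 [10,13]; then 5 [11,15]; all 10 values appear in both, in order. dp[11][15] = 10 confirms this is the maximum.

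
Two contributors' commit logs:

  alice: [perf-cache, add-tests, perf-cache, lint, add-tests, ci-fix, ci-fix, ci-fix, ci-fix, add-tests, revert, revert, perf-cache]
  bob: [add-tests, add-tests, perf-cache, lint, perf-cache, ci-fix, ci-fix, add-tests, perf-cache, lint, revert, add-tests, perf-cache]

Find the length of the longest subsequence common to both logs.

One common subsequence of length 8: add-tests (alice #2, bob #2); then perf-cache (alice #3, bob #3); then lint (alice #4, bob #4); then ci-fix (alice #8, bob #6); then ci-fix (alice #9, bob #7); then add-tests (alice #10, bob #8); then revert (alice #11, bob #11); then perf-cache (alice #13, bob #13). dp[13][13] = 8 confirms this is the maximum.

8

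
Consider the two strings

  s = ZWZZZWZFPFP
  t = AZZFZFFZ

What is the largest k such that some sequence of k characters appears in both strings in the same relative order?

5

Let dp[i][j] be the LCS length of the first i characters of s and the first j characters of t. dp[i][j] = dp[i-1][j-1]+1 when the i-th and j-th characters match, else max(dp[i-1][j], dp[i][j-1]).
    ·  A  Z  Z  F  Z  F  F  Z
 ·  0  0  0  0  0  0  0  0  0
 Z  0  0  1  1  1  1  1  1  1
 W  0  0  1  1  1  1  1  1  1
 Z  0  0  1  2  2  2  2  2  2
 Z  0  0  1  2  2  3  3  3  3
 Z  0  0  1  2  2  3  3  3  4
 W  0  0  1  2  2  3  3  3  4
 Z  0  0  1  2  2  3  3  3  4
 F  0  0  1  2  3  3  4  4  4
 P  0  0  1  2  3  3  4  4  4
 F  0  0  1  2  3  3  4  5  5
 P  0  0  1  2  3  3  4  5  5
dp[11][8] = 5. One LCS (by backtracking along matches): ZZZFF.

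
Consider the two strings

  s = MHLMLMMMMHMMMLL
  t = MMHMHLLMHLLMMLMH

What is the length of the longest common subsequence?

Match M [1,4] → H [2,5] → L [3,7] → M [4,8] → L [5,11] → M [6,12] → M [7,13] → M [9,15] → H [10,16] — 9 characters in the same relative order in both. The LCS DP gives dp[15][16] = 9, so this is optimal.

9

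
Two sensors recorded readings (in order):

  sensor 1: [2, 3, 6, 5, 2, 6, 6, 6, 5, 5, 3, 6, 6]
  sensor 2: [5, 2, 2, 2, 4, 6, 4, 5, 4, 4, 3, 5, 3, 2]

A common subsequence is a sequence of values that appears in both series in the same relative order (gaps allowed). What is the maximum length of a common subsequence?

Pick 2 (sensor 1 #1, sensor 2 #3), 2 (sensor 1 #5, sensor 2 #4), 6 (sensor 1 #6, sensor 2 #6), 5 (sensor 1 #9, sensor 2 #8), 5 (sensor 1 #10, sensor 2 #12), 3 (sensor 1 #11, sensor 2 #13); all 6 values appear in both, in order. The LCS DP gives dp[13][14] = 6, so this is optimal.

6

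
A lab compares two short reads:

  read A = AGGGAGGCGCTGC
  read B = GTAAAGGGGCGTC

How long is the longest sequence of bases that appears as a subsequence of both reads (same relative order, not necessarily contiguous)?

9

Taking A at read A[1]=read B[5], then G at read A[3]=read B[6], then G at read A[4]=read B[7], then G at read A[6]=read B[8], then G at read A[7]=read B[9], then C at read A[8]=read B[10], then G at read A[9]=read B[11], then T at read A[11]=read B[12], then C at read A[13]=read B[13] gives a common subsequence of length 9, and the DP table's final entry dp[13][13] is also 9, so no common subsequence is longer.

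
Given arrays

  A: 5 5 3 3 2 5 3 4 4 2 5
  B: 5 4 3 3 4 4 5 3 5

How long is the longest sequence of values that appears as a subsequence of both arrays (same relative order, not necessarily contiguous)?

Pick 5 (A #1, B #1); then 3 (A #3, B #3); then 3 (A #4, B #4); then 5 (A #6, B #7); then 3 (A #7, B #8); then 5 (A #11, B #9); all 6 values appear in both, in order, and the DP table's final entry dp[11][9] is also 6, so no common subsequence is longer.

6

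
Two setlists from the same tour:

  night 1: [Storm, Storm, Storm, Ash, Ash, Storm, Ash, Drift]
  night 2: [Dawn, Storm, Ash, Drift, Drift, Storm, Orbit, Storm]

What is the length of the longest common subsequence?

Match Storm (night 1 #1, night 2 #2), Storm (night 1 #2, night 2 #6), Storm (night 1 #6, night 2 #8) — 3 songs in the same relative order in both. The LCS DP gives dp[8][8] = 3, so this is optimal.

3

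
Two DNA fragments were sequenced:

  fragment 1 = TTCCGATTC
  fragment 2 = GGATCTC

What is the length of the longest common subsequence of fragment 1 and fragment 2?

Let dp[i][j] be the LCS length of the first i bases of fragment 1 and the first j bases of fragment 2. dp[i][j] = dp[i-1][j-1]+1 when the i-th and j-th bases match, else max(dp[i-1][j], dp[i][j-1]).
    ·  G  G  A  T  C  T  C
 ·  0  0  0  0  0  0  0  0
 T  0  0  0  0  1  1  1  1
 T  0  0  0  0  1  1  2  2
 C  0  0  0  0  1  2  2  3
 C  0  0  0  0  1  2  2  3
 G  0  1  1  1  1  2  2  3
 A  0  1  1  2  2  2  2  3
 T  0  1  1  2  3  3  3  3
 T  0  1  1  2  3  3  4  4
 C  0  1  1  2  3  4  4  5
dp[9][7] = 5. One LCS (by backtracking along matches): GATTC.

5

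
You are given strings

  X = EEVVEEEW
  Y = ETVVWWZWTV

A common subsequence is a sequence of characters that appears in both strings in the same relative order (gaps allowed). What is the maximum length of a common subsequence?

Let dp[i][j] be the LCS length of the first i characters of X and the first j characters of Y. dp[i][j] = dp[i-1][j-1]+1 when the i-th and j-th characters match, else max(dp[i-1][j], dp[i][j-1]).
    ·  E  T  V  V  W  W  Z  W  T  V
 ·  0  0  0  0  0  0  0  0  0  0  0
 E  0  1  1  1  1  1  1  1  1  1  1
 E  0  1  1  1  1  1  1  1  1  1  1
 V  0  1  1  2  2  2  2  2  2  2  2
 V  0  1  1  2  3  3  3  3  3  3  3
 E  0  1  1  2  3  3  3  3  3  3  3
 E  0  1  1  2  3  3  3  3  3  3  3
 E  0  1  1  2  3  3  3  3  3  3  3
 W  0  1  1  2  3  4  4  4  4  4  4
dp[8][10] = 4. One LCS (by backtracking along matches): EVVW.

4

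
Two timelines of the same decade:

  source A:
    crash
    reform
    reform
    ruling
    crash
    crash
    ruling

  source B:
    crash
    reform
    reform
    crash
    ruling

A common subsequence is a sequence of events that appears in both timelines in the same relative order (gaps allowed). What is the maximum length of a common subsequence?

Pick crash [1,1] → reform [2,2] → reform [3,3] → crash [6,4] → ruling [7,5]; all 5 events appear in both, in order. The LCS DP gives dp[7][5] = 5, so this is optimal.

5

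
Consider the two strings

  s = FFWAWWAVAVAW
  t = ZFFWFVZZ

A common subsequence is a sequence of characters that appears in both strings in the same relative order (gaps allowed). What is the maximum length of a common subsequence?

4

One common subsequence of length 4: F (s #1, t #2) → F (s #2, t #3) → W (s #3, t #4) → V (s #8, t #6). dp[12][8] = 4 confirms this is the maximum.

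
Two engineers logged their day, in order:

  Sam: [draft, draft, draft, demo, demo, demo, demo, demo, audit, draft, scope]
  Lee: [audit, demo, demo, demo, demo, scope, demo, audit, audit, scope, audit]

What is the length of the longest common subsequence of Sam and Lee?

7

One common subsequence of length 7: demo (Sam #4, Lee #2), then demo (Sam #5, Lee #3), then demo (Sam #6, Lee #4), then demo (Sam #7, Lee #5), then demo (Sam #8, Lee #7), then audit (Sam #9, Lee #9), then scope (Sam #11, Lee #10). The LCS DP gives dp[11][11] = 7, so this is optimal.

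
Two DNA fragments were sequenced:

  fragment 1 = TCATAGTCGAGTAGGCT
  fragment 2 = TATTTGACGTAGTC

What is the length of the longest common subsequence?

11

Pick T [1,1]; then A [3,2]; then T [4,4]; then T [7,5]; then G [9,6]; then A [10,7]; then G [11,9]; then T [12,10]; then A [13,11]; then G [14,12]; then C [16,14]; all 11 bases appear in both, in order. dp[17][14] = 11 confirms this is the maximum.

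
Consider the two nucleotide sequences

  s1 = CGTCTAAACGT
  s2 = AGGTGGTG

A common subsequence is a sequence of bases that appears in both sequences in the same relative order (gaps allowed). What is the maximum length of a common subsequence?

One common subsequence of length 4: G [2,3], then T [3,4], then T [5,7], then G [10,8]. Since dp[11][8] = 4, nothing longer is possible.

4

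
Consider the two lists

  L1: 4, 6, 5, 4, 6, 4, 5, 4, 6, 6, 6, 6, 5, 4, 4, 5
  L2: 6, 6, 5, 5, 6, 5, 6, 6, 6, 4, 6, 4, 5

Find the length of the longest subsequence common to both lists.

10

One common subsequence of length 10: 6 at L1[2]=L2[2], 5 at L1[3]=L2[4], 6 at L1[5]=L2[5], 5 at L1[7]=L2[6], 6 at L1[9]=L2[7], 6 at L1[10]=L2[8], 6 at L1[11]=L2[9], 6 at L1[12]=L2[11], 4 at L1[15]=L2[12], 5 at L1[16]=L2[13]. dp[16][13] = 10 confirms this is the maximum.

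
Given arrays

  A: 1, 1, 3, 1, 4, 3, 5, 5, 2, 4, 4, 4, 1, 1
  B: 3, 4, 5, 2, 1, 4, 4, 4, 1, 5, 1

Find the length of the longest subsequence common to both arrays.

9

Match 3 [3,1], 4 [5,2], 5 [8,3], 2 [9,4], 4 [10,6], 4 [11,7], 4 [12,8], 1 [13,9], 1 [14,11] — 9 values in the same relative order in both. dp[14][11] = 9 confirms this is the maximum.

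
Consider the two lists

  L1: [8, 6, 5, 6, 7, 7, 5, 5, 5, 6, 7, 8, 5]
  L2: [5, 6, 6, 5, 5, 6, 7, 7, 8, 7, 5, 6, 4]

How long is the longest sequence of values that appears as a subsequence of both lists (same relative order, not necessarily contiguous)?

Match 6 (L1 #2, L2 #2); then 6 (L1 #4, L2 #3); then 5 (L1 #8, L2 #4); then 5 (L1 #9, L2 #5); then 6 (L1 #10, L2 #6); then 7 (L1 #11, L2 #8); then 8 (L1 #12, L2 #9); then 5 (L1 #13, L2 #11) — 8 values in the same relative order in both. dp[13][13] = 8 confirms this is the maximum.

8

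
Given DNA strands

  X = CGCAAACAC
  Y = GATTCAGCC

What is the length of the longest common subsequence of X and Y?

5

Let dp[i][j] be the LCS length of the first i bases of X and the first j bases of Y. dp[i][j] = dp[i-1][j-1]+1 when the i-th and j-th bases match, else max(dp[i-1][j], dp[i][j-1]).
    ·  G  A  T  T  C  A  G  C  C
 ·  0  0  0  0  0  0  0  0  0  0
 C  0  0  0  0  0  1  1  1  1  1
 G  0  1  1  1  1  1  1  2  2  2
 C  0  1  1  1  1  2  2  2  3  3
 A  0  1  2  2  2  2  3  3  3  3
 A  0  1  2  2  2  2  3  3  3  3
 A  0  1  2  2  2  2  3  3  3  3
 C  0  1  2  2  2  3  3  3  4  4
 A  0  1  2  2  2  3  4  4  4  4
 C  0  1  2  2  2  3  4  4  5  5
dp[9][9] = 5. One LCS (by backtracking along matches): GCACC.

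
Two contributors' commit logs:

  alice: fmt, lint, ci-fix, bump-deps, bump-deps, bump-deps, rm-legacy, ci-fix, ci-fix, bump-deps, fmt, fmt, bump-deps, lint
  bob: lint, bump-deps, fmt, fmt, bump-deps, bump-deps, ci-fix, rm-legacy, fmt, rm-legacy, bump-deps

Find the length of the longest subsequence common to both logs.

Pick lint [2,1], then bump-deps [4,2], then bump-deps [5,5], then bump-deps [6,6], then rm-legacy [7,8], then fmt [11,9], then bump-deps [13,11]; all 7 commits appear in both, in order. The LCS DP gives dp[14][11] = 7, so this is optimal.

7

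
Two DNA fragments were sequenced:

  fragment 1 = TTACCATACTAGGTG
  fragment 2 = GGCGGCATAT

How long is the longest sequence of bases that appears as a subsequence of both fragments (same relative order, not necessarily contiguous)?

6

Let dp[i][j] be the LCS length of the first i bases of fragment 1 and the first j bases of fragment 2. dp[i][j] = dp[i-1][j-1]+1 when the i-th and j-th bases match, else max(dp[i-1][j], dp[i][j-1]).
    ·  G  G  C  G  G  C  A  T  A  T
 ·  0  0  0  0  0  0  0  0  0  0  0
 T  0  0  0  0  0  0  0  0  1  1  1
 T  0  0  0  0  0  0  0  0  1  1  2
 A  0  0  0  0  0  0  0  1  1  2  2
 C  0  0  0  1  1  1  1  1  1  2  2
 C  0  0  0  1  1  1  2  2  2  2  2
 A  0  0  0  1  1  1  2  3  3  3  3
 T  0  0  0  1  1  1  2  3  4  4  4
 A  0  0  0  1  1  1  2  3  4  5  5
 C  0  0  0  1  1  1  2  3  4  5  5
 T  0  0  0  1  1  1  2  3  4  5  6
 A  0  0  0  1  1  1  2  3  4  5  6
 G  0  1  1  1  2  2  2  3  4  5  6
 G  0  1  2  2  2  3  3  3  4  5  6
 T  0  1  2  2  2  3  3  3  4  5  6
 G  0  1  2  2  3  3  3  3  4  5  6
dp[15][10] = 6. One LCS (by backtracking along matches): CCATAT.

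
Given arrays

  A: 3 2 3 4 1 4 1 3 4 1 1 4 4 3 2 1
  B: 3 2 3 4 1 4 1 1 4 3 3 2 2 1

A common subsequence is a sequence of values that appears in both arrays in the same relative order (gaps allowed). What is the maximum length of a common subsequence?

12

Match 3 (A #1, B #1); then 2 (A #2, B #2); then 3 (A #3, B #3); then 4 (A #6, B #4); then 1 (A #7, B #5); then 4 (A #9, B #6); then 1 (A #10, B #7); then 1 (A #11, B #8); then 4 (A #12, B #9); then 3 (A #14, B #11); then 2 (A #15, B #13); then 1 (A #16, B #14) — 12 values in the same relative order in both. dp[16][14] = 12 confirms this is the maximum.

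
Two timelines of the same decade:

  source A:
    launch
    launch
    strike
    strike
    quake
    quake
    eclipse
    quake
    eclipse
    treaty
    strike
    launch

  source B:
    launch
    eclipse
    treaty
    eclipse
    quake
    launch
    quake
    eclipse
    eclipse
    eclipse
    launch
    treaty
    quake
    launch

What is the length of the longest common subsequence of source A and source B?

One common subsequence of length 7: launch [1,1]; then launch [2,6]; then quake [5,7]; then eclipse [7,9]; then eclipse [9,10]; then treaty [10,12]; then launch [12,14], and the DP table's final entry dp[12][14] is also 7, so no common subsequence is longer.

7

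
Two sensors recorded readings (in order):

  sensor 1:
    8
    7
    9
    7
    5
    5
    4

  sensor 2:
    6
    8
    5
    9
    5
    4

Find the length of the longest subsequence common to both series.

4

One common subsequence of length 4: 8 at sensor 1[1]=sensor 2[2], then 9 at sensor 1[3]=sensor 2[4], then 5 at sensor 1[6]=sensor 2[5], then 4 at sensor 1[7]=sensor 2[6]. The LCS DP gives dp[7][6] = 4, so this is optimal.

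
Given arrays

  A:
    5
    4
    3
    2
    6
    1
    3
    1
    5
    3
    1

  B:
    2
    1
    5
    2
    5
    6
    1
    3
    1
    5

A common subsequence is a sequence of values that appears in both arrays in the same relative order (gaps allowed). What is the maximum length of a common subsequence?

7

Match 5 [1,3] → 2 [4,4] → 6 [5,6] → 1 [6,7] → 3 [7,8] → 1 [8,9] → 5 [9,10] — 7 values in the same relative order in both. dp[11][10] = 7 confirms this is the maximum.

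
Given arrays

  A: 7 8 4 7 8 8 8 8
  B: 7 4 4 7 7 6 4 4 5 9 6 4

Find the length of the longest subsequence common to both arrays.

Pick 7 (A #1, B #1), then 4 (A #3, B #3), then 7 (A #4, B #5); all 3 values appear in both, in order. The LCS DP gives dp[8][12] = 3, so this is optimal.

3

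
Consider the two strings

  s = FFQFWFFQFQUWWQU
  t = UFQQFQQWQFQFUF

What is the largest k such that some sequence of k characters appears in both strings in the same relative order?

One common subsequence of length 8: F [1,2] → F [2,5] → Q [3,7] → W [5,8] → F [7,10] → Q [8,11] → F [9,12] → U [11,13]. dp[15][14] = 8 confirms this is the maximum.

8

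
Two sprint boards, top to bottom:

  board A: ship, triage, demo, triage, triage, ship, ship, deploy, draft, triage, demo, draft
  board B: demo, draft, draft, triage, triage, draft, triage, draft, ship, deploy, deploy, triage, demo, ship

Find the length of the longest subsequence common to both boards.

7

Taking triage at board A[2]=board B[4], triage at board A[4]=board B[5], triage at board A[5]=board B[7], ship at board A[6]=board B[9], deploy at board A[8]=board B[11], triage at board A[10]=board B[12], demo at board A[11]=board B[13] gives a common subsequence of length 7. The LCS DP gives dp[12][14] = 7, so this is optimal.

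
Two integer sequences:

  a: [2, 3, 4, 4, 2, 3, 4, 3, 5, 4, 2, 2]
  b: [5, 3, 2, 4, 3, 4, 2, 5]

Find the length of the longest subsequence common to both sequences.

6

Pick 3 (a #2, b #2) → 2 (a #5, b #3) → 4 (a #7, b #4) → 3 (a #8, b #5) → 4 (a #10, b #6) → 2 (a #11, b #7); all 6 values appear in both, in order. dp[12][8] = 6 confirms this is the maximum.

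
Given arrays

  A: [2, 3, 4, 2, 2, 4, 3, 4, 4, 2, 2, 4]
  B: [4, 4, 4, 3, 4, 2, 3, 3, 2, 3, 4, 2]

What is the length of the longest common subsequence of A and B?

7

Pick 3 (A #2, B #4), then 4 (A #3, B #5), then 2 (A #4, B #6), then 2 (A #5, B #9), then 3 (A #7, B #10), then 4 (A #9, B #11), then 2 (A #11, B #12); all 7 values appear in both, in order. Since dp[12][12] = 7, nothing longer is possible.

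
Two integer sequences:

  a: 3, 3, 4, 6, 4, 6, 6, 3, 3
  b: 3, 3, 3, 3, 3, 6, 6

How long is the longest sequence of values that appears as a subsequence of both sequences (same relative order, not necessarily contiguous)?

4

Pick 3 (a #1, b #4), 3 (a #2, b #5), 6 (a #6, b #6), 6 (a #7, b #7); all 4 values appear in both, in order. dp[9][7] = 4 confirms this is the maximum.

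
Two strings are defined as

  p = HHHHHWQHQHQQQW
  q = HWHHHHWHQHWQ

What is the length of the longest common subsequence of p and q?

10

Match H at p[1]=q[1], H at p[2]=q[3], H at p[3]=q[4], H at p[4]=q[5], H at p[5]=q[6], W at p[6]=q[7], H at p[8]=q[8], Q at p[9]=q[9], H at p[10]=q[10], Q at p[13]=q[12] — 10 characters in the same relative order in both. dp[14][12] = 10 confirms this is the maximum.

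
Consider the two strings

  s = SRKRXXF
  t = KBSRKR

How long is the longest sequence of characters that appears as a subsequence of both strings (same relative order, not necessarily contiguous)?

Let dp[i][j] be the LCS length of the first i characters of s and the first j characters of t. dp[i][j] = dp[i-1][j-1]+1 when the i-th and j-th characters match, else max(dp[i-1][j], dp[i][j-1]).
    ·  K  B  S  R  K  R
 ·  0  0  0  0  0  0  0
 S  0  0  0  1  1  1  1
 R  0  0  0  1  2  2  2
 K  0  1  1  1  2  3  3
 R  0  1  1  1  2  3  4
 X  0  1  1  1  2  3  4
 X  0  1  1  1  2  3  4
 F  0  1  1  1  2  3  4
dp[7][6] = 4. One LCS (by backtracking along matches): SRKR.

4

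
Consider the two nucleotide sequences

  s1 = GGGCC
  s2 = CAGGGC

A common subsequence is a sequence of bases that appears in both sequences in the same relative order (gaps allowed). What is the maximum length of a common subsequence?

4

Let dp[i][j] be the LCS length of the first i bases of s1 and the first j bases of s2. dp[i][j] = dp[i-1][j-1]+1 when the i-th and j-th bases match, else max(dp[i-1][j], dp[i][j-1]).
    ·  C  A  G  G  G  C
 ·  0  0  0  0  0  0  0
 G  0  0  0  1  1  1  1
 G  0  0  0  1  2  2  2
 G  0  0  0  1  2  3  3
 C  0  1  1  1  2  3  4
 C  0  1  1  1  2  3  4
dp[5][6] = 4. One LCS (by backtracking along matches): GGGC.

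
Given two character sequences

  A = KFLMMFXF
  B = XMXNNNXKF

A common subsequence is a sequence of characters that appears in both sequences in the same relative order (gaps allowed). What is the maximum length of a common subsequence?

3

Taking M [4,2], then X [7,7], then F [8,9] gives a common subsequence of length 3, and the DP table's final entry dp[8][9] is also 3, so no common subsequence is longer.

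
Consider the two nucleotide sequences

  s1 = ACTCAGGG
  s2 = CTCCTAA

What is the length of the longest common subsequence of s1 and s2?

4

Let dp[i][j] be the LCS length of the first i bases of s1 and the first j bases of s2. dp[i][j] = dp[i-1][j-1]+1 when the i-th and j-th bases match, else max(dp[i-1][j], dp[i][j-1]).
    ·  C  T  C  C  T  A  A
 ·  0  0  0  0  0  0  0  0
 A  0  0  0  0  0  0  1  1
 C  0  1  1  1  1  1  1  1
 T  0  1  2  2  2  2  2  2
 C  0  1  2  3  3  3  3  3
 A  0  1  2  3  3  3  4  4
 G  0  1  2  3  3  3  4  4
 G  0  1  2  3  3  3  4  4
 G  0  1  2  3  3  3  4  4
dp[8][7] = 4. One LCS (by backtracking along matches): CTCA.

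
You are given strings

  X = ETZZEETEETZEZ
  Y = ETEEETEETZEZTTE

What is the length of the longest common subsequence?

Pick E [1,1] → T [2,2] → E [5,4] → E [6,5] → T [7,6] → E [8,7] → E [9,8] → T [10,9] → Z [11,10] → E [12,11] → Z [13,12]; all 11 characters appear in both, in order, and the DP table's final entry dp[13][15] is also 11, so no common subsequence is longer.

11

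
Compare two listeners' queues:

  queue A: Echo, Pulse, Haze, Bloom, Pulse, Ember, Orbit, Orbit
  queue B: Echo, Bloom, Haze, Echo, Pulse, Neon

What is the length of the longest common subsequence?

3

Match Echo [1,1]; then Haze [3,3]; then Pulse [5,5] — 3 songs in the same relative order in both. The LCS DP gives dp[8][6] = 3, so this is optimal.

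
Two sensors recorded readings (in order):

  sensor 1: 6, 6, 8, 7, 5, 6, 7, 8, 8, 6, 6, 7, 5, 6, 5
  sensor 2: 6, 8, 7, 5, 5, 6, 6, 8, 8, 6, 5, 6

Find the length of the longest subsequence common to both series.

10

Pick 6 [2,1], 8 [3,2], 7 [4,3], 5 [5,5], 6 [6,7], 8 [8,8], 8 [9,9], 6 [11,10], 5 [13,11], 6 [14,12]; all 10 values appear in both, in order. Since dp[15][12] = 10, nothing longer is possible.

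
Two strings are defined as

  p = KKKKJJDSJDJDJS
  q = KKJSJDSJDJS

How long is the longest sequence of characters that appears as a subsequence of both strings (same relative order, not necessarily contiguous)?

10

Pick K (p #3, q #1), K (p #4, q #2), J (p #5, q #3), J (p #6, q #5), D (p #7, q #6), S (p #8, q #7), J (p #11, q #8), D (p #12, q #9), J (p #13, q #10), S (p #14, q #11); all 10 characters appear in both, in order. Since dp[14][11] = 10, nothing longer is possible.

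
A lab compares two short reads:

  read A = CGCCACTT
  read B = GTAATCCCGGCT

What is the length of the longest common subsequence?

Let dp[i][j] be the LCS length of the first i bases of read A and the first j bases of read B. dp[i][j] = dp[i-1][j-1]+1 when the i-th and j-th bases match, else max(dp[i-1][j], dp[i][j-1]).
    ·  G  T  A  A  T  C  C  C  G  G  C  T
 ·  0  0  0  0  0  0  0  0  0  0  0  0  0
 C  0  0  0  0  0  0  1  1  1  1  1  1  1
 G  0  1  1  1  1  1  1  1  1  2  2  2  2
 C  0  1  1  1  1  1  2  2  2  2  2  3  3
 C  0  1  1  1  1  1  2  3  3  3  3  3  3
 A  0  1  1  2  2  2  2  3  3  3  3  3  3
 C  0  1  1  2  2  2  3  3  4  4  4  4  4
 T  0  1  2  2  2  3  3  3  4  4  4  4  5
 T  0  1  2  2  2  3  3  3  4  4  4  4  5
dp[8][12] = 5. One LCS (by backtracking along matches): CCCCT.

5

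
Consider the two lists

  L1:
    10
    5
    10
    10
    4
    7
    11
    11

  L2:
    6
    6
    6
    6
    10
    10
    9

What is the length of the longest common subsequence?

One common subsequence of length 2: 10 at L1[1]=L2[5], then 10 at L1[3]=L2[6]. Since dp[8][7] = 2, nothing longer is possible.

2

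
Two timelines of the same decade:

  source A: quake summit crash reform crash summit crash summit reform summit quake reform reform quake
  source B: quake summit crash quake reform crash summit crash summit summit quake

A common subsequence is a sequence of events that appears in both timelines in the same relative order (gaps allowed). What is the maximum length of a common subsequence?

Pick quake [1,1]; then summit [2,2]; then crash [3,3]; then reform [4,5]; then crash [5,6]; then summit [6,7]; then crash [7,8]; then summit [8,9]; then summit [10,10]; then quake [14,11]; all 10 events appear in both, in order. The LCS DP gives dp[14][11] = 10, so this is optimal.

10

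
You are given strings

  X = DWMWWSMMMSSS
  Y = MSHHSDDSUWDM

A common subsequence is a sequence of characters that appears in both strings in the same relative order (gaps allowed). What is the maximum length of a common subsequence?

4

Match M at X[3]=Y[1] → S at X[6]=Y[2] → S at X[10]=Y[5] → S at X[11]=Y[8] — 4 characters in the same relative order in both. Since dp[12][12] = 4, nothing longer is possible.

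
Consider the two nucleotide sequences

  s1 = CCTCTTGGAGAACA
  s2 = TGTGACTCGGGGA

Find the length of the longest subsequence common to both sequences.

Pick C [2,6], T [3,7], C [4,8], G [7,10], G [8,11], G [10,12], A [14,13]; all 7 bases appear in both, in order, and the DP table's final entry dp[14][13] is also 7, so no common subsequence is longer.

7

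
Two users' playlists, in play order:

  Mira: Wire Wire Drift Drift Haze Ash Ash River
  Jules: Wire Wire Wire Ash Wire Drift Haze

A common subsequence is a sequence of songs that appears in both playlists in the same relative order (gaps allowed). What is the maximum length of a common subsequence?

4

One common subsequence of length 4: Wire [1,3] → Wire [2,5] → Drift [4,6] → Haze [5,7]. The LCS DP gives dp[8][7] = 4, so this is optimal.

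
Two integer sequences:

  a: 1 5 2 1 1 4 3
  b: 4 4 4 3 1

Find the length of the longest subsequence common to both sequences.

Let dp[i][j] be the LCS length of the first i values of a and the first j values of b. dp[i][j] = dp[i-1][j-1]+1 when the i-th and j-th values match, else max(dp[i-1][j], dp[i][j-1]).
    ·  4  4  4  3  1
 ·  0  0  0  0  0  0
 1  0  0  0  0  0  1
 5  0  0  0  0  0  1
 2  0  0  0  0  0  1
 1  0  0  0  0  0  1
 1  0  0  0  0  0  1
 4  0  1  1  1  1  1
 3  0  1  1  1  2  2
dp[7][5] = 2. One LCS (by backtracking along matches): 4, 3.

2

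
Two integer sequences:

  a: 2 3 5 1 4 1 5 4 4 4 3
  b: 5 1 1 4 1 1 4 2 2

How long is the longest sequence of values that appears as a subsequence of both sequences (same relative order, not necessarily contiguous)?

5

Match 5 [3,1], 1 [4,3], 4 [5,4], 1 [6,6], 4 [8,7] — 5 values in the same relative order in both. Since dp[11][9] = 5, nothing longer is possible.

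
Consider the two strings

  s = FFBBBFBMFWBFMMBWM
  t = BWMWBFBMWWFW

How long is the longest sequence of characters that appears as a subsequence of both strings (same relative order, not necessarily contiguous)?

8

Match B at s[3]=t[1] → B at s[5]=t[5] → F at s[6]=t[6] → B at s[7]=t[7] → M at s[8]=t[8] → W at s[10]=t[10] → F at s[12]=t[11] → W at s[16]=t[12] — 8 characters in the same relative order in both. Since dp[17][12] = 8, nothing longer is possible.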